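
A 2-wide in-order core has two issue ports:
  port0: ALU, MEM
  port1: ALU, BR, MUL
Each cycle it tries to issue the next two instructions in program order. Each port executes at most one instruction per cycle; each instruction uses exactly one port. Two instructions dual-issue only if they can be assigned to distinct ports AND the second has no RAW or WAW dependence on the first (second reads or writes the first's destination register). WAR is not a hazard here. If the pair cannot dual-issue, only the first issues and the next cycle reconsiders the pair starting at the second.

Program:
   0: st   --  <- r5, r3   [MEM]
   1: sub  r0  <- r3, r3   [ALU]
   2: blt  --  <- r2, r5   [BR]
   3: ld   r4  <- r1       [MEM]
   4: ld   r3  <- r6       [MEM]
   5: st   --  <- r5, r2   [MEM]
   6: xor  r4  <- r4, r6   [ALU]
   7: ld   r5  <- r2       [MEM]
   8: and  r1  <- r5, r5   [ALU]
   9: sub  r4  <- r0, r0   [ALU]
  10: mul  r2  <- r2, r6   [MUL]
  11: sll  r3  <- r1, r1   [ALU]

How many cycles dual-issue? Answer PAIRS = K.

[0] i0,i1  st.MEM/sub.ALU  -- 2-wide
[1] i2,i3  blt.BR/ld.MEM  -- 2-wide
[2] i4  ld.MEM  -- no-port MEM/MEM
[3] i5,i6  st.MEM/xor.ALU  -- 2-wide
[4] i7  ld.MEM  -- RAW r5
[5] i8,i9  and.ALU/sub.ALU  -- 2-wide
[6] i10,i11  mul.MUL/sll.ALU  -- 2-wide

PAIRS = 5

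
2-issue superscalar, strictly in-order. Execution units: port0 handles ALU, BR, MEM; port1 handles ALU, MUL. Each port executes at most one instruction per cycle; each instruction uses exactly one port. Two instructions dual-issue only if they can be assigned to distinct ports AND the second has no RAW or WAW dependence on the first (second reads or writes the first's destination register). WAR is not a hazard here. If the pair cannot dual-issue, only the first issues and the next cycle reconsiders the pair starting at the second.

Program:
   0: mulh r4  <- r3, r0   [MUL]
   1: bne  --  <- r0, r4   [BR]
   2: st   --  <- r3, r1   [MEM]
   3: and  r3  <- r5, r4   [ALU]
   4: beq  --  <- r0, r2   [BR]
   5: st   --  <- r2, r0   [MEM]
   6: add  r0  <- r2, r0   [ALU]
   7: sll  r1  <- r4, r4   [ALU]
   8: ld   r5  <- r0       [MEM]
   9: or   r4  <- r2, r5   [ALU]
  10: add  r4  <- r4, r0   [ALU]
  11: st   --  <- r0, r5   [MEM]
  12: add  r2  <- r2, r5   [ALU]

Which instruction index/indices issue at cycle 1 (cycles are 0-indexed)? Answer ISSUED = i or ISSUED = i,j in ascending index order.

#0 head=0: mulh.MUL i0 RAW r4
#1 head=1: bne.BR i1 no-port BR/MEM
#2 head=2: st.MEM+and.ALU i2&i3 dual
#3 head=4: beq.BR i4 no-port BR/MEM
#4 head=5: st.MEM+add.ALU i5&i6 dual
#5 head=7: sll.ALU+ld.MEM i7&i8 dual
#6 head=9: or.ALU i9 RAW+WAW r4
#7 head=10: add.ALU+st.MEM i10&i11 dual
#8 head=12: add.ALU i12 tail

ISSUED = 1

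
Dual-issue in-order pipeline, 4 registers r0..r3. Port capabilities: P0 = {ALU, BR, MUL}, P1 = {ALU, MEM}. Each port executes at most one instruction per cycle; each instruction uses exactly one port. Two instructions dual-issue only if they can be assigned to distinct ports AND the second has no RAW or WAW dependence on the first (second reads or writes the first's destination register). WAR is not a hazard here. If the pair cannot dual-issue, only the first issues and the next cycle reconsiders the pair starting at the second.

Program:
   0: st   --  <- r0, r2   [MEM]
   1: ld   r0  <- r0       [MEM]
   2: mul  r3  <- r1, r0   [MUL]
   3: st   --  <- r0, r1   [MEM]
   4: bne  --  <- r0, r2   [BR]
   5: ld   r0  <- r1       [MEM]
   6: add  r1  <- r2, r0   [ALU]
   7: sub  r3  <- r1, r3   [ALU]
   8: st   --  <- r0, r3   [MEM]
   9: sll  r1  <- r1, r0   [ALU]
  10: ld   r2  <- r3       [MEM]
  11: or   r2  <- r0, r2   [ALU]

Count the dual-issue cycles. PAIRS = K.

0. st @i0  | no-port MEM/MEM
1. ld @i1  | RAW r0
2. mul+st @i2+i3  | dual
3. bne+ld @i4+i5  | dual
4. add @i6  | RAW r1
5. sub @i7  | RAW r3
6. st+sll @i8+i9  | dual
7. ld @i10  | RAW+WAW r2
8. or @i11  | tail

PAIRS = 3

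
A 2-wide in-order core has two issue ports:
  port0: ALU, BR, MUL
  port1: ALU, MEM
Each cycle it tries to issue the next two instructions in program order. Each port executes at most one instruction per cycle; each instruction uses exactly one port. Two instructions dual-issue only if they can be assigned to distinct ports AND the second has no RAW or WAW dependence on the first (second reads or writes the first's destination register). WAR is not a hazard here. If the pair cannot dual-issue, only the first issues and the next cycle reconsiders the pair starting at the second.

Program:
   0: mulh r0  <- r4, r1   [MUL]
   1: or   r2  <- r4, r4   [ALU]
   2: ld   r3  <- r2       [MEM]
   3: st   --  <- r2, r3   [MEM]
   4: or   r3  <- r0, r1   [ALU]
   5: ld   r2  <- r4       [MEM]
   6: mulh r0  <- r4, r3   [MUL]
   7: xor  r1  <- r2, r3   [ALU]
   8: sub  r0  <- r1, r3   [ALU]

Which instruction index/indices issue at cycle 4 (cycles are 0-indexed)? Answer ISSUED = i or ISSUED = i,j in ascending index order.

ISSUED = 7

#0 head=0: mulh.MUL+or.ALU i0+i1 2-wide
#1 head=2: ld.MEM i2 no-port MEM/MEM
#2 head=3: st.MEM+or.ALU i3+i4 2-wide
#3 head=5: ld.MEM+mulh.MUL i5+i6 2-wide
#4 head=7: xor.ALU i7 RAW r1
#5 head=8: sub.ALU i8 tail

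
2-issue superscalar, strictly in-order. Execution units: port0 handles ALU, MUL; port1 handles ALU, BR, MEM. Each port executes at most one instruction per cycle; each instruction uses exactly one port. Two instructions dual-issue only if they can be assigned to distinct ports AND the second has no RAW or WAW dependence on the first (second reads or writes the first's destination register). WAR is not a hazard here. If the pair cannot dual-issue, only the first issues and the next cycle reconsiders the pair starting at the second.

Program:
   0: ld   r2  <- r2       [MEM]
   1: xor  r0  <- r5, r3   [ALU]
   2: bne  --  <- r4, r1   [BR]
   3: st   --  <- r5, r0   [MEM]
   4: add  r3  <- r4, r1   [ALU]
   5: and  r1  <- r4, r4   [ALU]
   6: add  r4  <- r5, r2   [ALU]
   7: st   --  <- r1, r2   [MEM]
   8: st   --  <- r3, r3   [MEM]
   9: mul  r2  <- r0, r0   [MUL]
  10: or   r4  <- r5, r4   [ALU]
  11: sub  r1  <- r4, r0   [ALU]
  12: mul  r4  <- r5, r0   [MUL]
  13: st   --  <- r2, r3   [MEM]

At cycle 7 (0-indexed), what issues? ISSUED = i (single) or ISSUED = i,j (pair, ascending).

ISSUED = 11,12

t=0 i0+i1:ld.MEM+xor.ALU ; dual
t=1 i2:bne.BR ; no-port BR/MEM
t=2 i3+i4:st.MEM+add.ALU ; dual
t=3 i5+i6:and.ALU+add.ALU ; dual
t=4 i7:st.MEM ; no-port MEM/MEM
t=5 i8+i9:st.MEM+mul.MUL ; dual
t=6 i10:or.ALU ; RAW r4
t=7 i11+i12:sub.ALU+mul.MUL ; dual
t=8 i13:st.MEM ; tail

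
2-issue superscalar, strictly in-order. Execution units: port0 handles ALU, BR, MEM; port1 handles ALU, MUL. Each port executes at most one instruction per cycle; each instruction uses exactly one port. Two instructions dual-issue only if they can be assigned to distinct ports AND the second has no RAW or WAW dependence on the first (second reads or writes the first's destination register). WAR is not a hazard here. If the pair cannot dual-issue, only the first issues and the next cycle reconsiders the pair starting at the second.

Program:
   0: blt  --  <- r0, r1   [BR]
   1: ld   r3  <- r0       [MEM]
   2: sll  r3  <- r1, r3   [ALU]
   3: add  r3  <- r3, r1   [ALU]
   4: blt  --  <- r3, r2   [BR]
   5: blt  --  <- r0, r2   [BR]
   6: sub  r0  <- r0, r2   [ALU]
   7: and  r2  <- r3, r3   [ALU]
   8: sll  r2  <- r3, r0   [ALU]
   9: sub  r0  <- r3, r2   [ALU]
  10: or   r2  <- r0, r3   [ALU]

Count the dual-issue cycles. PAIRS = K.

0. blt @i0  | no-port BR/MEM
1. ld @i1  | RAW+WAW r3
2. sll @i2  | RAW+WAW r3
3. add @i3  | RAW r3
4. blt @i4  | no-port BR/BR
5. blt+sub @i5,i6  | dual
6. and @i7  | WAW r2
7. sll @i8  | RAW r2
8. sub @i9  | RAW r0
9. or @i10  | tail

PAIRS = 1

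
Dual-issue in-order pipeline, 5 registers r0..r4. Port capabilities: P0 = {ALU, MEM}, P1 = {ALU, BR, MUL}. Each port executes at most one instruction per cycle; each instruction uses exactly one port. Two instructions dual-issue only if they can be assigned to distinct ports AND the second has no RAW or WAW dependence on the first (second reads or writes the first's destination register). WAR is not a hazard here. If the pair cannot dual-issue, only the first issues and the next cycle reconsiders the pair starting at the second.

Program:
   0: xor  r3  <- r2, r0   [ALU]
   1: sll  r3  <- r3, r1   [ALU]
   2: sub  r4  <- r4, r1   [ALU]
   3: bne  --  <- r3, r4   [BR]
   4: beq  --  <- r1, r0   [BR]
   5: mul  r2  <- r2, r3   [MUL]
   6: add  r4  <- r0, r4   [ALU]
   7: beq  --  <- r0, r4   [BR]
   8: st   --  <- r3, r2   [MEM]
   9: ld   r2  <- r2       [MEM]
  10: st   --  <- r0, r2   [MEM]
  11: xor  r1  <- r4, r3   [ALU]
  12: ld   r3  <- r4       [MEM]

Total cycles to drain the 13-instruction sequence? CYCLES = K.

CYCLES = 9

t=0 i0:xor.ALU ; RAW+WAW r3
t=1 i1,i2:sll.ALU;sub.ALU ; dual
t=2 i3:bne.BR ; no-port BR/BR
t=3 i4:beq.BR ; no-port BR/MUL
t=4 i5,i6:mul.MUL;add.ALU ; dual
t=5 i7,i8:beq.BR;st.MEM ; dual
t=6 i9:ld.MEM ; no-port MEM/MEM
t=7 i10,i11:st.MEM;xor.ALU ; dual
t=8 i12:ld.MEM ; tail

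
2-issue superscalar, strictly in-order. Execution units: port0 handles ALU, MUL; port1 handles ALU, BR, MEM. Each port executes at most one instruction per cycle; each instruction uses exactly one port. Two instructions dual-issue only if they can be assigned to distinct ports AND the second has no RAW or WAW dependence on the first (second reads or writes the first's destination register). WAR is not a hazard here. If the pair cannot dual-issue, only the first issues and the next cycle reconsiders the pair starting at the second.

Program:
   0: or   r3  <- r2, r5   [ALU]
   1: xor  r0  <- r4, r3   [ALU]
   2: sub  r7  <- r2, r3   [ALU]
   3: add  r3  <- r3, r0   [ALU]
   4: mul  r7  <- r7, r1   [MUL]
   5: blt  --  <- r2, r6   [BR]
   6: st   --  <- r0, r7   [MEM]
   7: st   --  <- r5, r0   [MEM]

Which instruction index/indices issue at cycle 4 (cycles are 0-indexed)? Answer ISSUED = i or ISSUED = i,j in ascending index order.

  cy0 -> i0 (or.ALU) RAW r3
  cy1 -> i1,i2 (xor.ALU;sub.ALU) 2-wide
  cy2 -> i3,i4 (add.ALU;mul.MUL) 2-wide
  cy3 -> i5 (blt.BR) no-port BR/MEM
  cy4 -> i6 (st.MEM) no-port MEM/MEM
  cy5 -> i7 (st.MEM) tail

ISSUED = 6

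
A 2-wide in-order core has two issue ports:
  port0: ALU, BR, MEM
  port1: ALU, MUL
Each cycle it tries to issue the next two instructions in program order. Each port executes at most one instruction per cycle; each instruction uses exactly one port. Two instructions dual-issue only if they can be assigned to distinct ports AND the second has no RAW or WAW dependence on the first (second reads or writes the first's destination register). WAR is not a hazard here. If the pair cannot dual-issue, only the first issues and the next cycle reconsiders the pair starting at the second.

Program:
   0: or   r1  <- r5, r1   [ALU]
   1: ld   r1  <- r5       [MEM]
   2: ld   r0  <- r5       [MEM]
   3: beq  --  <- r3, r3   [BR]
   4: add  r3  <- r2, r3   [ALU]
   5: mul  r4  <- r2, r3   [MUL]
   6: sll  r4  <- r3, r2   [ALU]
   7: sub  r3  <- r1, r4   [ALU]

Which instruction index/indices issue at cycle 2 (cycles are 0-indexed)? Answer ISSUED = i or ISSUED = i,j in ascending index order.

ISSUED = 2

t=0 i0:or.ALU ; WAW r1
t=1 i1:ld.MEM ; no-port MEM/MEM
t=2 i2:ld.MEM ; no-port MEM/BR
t=3 i3+i4:beq.BR add.ALU ; pair
t=4 i5:mul.MUL ; WAW r4
t=5 i6:sll.ALU ; RAW r4
t=6 i7:sub.ALU ; tail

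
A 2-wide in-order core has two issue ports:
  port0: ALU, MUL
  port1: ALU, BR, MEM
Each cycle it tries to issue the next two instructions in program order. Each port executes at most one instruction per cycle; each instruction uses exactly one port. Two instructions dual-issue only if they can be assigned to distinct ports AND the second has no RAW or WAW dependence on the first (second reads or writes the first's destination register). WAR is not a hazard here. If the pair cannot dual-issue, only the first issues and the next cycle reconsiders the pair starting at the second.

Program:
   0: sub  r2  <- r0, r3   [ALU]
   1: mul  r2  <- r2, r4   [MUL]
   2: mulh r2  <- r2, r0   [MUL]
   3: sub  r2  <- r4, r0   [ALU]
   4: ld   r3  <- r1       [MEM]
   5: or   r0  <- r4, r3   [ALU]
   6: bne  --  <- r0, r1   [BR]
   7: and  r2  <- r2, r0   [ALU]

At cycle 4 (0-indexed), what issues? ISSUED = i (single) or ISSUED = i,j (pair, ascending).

ISSUED = 5

t=0 i0:sub.ALU ; RAW+WAW r2
t=1 i1:mul.MUL ; no-port MUL/MUL
t=2 i2:mulh.MUL ; WAW r2
t=3 i3&i4:sub.ALU;ld.MEM ; 2-wide
t=4 i5:or.ALU ; RAW r0
t=5 i6&i7:bne.BR;and.ALU ; 2-wide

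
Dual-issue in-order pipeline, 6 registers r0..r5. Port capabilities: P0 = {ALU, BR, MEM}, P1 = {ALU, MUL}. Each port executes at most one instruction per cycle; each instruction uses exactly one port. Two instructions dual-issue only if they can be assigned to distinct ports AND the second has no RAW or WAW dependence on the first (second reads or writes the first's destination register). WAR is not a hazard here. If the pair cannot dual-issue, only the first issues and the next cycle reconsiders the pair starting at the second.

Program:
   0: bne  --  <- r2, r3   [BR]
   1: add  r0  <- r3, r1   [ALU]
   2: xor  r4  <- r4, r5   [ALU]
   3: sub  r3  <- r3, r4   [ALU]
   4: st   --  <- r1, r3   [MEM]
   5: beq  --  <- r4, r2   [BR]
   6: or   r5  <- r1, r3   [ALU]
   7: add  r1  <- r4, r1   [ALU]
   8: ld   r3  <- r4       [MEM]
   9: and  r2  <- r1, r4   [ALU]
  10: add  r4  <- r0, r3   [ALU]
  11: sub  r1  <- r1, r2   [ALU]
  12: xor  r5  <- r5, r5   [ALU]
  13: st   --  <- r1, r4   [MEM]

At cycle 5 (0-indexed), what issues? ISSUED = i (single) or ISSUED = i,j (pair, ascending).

ISSUED = 7,8

#0 head=0: bne;add i0/i1 dual
#1 head=2: xor i2 RAW r4
#2 head=3: sub i3 RAW r3
#3 head=4: st i4 no-port MEM/BR
#4 head=5: beq;or i5/i6 dual
#5 head=7: add;ld i7/i8 dual
#6 head=9: and;add i9/i10 dual
#7 head=11: sub;xor i11/i12 dual
#8 head=13: st i13 tail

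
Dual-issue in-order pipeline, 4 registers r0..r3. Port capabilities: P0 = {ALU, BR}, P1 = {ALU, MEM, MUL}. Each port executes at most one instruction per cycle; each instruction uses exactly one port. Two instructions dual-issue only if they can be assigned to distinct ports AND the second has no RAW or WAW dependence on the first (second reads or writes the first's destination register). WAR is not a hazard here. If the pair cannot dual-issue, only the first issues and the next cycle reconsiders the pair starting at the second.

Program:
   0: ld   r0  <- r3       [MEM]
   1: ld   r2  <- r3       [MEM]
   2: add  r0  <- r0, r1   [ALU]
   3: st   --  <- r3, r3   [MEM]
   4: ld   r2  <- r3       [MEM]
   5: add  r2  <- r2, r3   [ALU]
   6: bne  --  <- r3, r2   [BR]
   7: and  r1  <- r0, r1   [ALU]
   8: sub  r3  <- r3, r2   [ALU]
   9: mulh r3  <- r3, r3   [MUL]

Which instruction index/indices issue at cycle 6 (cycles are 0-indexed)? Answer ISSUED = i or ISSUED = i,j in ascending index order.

ISSUED = 8

0. ld @i0  | no-port MEM/MEM
1. ld;add @i1/i2  | 2-wide
2. st @i3  | no-port MEM/MEM
3. ld @i4  | RAW+WAW r2
4. add @i5  | RAW r2
5. bne;and @i6/i7  | 2-wide
6. sub @i8  | RAW+WAW r3
7. mulh @i9  | tail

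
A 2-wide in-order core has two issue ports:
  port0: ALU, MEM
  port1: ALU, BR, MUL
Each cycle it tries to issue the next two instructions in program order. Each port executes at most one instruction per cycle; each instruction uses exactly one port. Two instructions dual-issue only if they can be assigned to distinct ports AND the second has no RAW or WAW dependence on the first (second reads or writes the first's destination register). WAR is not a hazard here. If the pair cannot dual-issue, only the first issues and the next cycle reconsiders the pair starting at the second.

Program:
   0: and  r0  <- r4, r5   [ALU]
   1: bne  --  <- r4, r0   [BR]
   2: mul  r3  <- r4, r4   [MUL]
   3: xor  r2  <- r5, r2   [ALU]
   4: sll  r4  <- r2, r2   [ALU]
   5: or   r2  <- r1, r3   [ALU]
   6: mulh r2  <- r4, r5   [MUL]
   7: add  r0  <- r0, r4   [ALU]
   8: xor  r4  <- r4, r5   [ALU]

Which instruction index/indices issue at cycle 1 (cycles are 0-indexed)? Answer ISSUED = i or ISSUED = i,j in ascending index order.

[0] i0  and  -- RAW r0
[1] i1  bne  -- no-port BR/MUL
[2] i2+i3  mul xor  -- dual
[3] i4+i5  sll or  -- dual
[4] i6+i7  mulh add  -- dual
[5] i8  xor  -- tail

ISSUED = 1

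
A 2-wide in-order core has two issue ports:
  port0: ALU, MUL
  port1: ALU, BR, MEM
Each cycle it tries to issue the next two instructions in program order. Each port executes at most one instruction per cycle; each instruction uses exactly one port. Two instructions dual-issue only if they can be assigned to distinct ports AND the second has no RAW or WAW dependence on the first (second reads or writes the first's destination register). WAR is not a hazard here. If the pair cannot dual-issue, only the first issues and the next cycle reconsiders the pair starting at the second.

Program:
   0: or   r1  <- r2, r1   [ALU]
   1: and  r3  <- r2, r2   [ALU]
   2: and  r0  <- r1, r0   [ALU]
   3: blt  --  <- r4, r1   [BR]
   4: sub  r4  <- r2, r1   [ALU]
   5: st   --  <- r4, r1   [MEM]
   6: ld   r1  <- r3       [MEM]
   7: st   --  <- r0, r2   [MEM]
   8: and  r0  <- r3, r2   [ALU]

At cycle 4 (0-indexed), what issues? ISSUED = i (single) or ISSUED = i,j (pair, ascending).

[0] i0/i1  or.ALU/and.ALU  -- pair
[1] i2/i3  and.ALU/blt.BR  -- pair
[2] i4  sub.ALU  -- RAW r4
[3] i5  st.MEM  -- no-port MEM/MEM
[4] i6  ld.MEM  -- no-port MEM/MEM
[5] i7/i8  st.MEM/and.ALU  -- pair

ISSUED = 6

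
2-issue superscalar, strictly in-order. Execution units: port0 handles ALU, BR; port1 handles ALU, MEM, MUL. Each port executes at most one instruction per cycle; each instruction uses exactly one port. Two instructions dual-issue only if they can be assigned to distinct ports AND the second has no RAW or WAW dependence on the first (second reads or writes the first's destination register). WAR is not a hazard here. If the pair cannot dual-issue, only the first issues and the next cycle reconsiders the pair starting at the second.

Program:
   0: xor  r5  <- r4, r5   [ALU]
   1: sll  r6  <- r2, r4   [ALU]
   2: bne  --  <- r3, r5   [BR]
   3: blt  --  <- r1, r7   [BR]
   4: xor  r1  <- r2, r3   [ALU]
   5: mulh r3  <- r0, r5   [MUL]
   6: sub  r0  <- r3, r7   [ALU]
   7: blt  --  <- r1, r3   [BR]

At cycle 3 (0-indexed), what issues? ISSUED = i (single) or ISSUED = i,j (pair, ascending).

ISSUED = 5

t=0 i0/i1:xor/sll ; dual
t=1 i2:bne ; no-port BR/BR
t=2 i3/i4:blt/xor ; dual
t=3 i5:mulh ; RAW r3
t=4 i6/i7:sub/blt ; dual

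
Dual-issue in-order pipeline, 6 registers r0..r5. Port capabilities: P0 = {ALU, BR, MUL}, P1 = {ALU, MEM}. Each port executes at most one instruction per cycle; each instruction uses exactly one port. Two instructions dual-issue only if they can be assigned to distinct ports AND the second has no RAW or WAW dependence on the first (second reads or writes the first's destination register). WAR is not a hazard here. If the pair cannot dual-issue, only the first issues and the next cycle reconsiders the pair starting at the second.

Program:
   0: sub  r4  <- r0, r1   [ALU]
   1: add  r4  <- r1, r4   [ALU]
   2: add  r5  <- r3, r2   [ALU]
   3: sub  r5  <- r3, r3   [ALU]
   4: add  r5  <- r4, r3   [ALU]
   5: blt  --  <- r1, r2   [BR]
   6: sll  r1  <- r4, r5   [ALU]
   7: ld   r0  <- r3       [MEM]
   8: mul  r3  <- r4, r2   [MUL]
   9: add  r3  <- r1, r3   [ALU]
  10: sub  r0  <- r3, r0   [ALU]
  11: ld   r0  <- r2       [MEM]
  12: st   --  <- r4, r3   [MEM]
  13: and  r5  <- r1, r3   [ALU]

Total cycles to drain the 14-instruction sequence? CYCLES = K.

#0 head=0: sub i0 RAW+WAW r4
#1 head=1: add/add i1&i2 pair
#2 head=3: sub i3 WAW r5
#3 head=4: add/blt i4&i5 pair
#4 head=6: sll/ld i6&i7 pair
#5 head=8: mul i8 RAW+WAW r3
#6 head=9: add i9 RAW r3
#7 head=10: sub i10 WAW r0
#8 head=11: ld i11 no-port MEM/MEM
#9 head=12: st/and i12&i13 pair

CYCLES = 10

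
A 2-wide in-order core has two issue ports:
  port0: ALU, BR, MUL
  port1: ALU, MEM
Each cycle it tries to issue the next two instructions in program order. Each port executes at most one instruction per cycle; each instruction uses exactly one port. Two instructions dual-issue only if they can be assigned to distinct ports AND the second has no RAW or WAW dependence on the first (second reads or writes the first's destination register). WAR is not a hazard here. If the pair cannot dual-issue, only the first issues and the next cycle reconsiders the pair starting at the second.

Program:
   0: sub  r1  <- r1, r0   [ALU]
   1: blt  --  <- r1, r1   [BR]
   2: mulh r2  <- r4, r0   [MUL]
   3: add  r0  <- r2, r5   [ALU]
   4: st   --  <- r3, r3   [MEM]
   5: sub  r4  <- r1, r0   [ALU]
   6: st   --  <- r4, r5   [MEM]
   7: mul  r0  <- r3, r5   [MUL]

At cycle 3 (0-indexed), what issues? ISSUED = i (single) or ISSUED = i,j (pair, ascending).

#0 head=0: sub.ALU i0 RAW r1
#1 head=1: blt.BR i1 no-port BR/MUL
#2 head=2: mulh.MUL i2 RAW r2
#3 head=3: add.ALU;st.MEM i3,i4 dual
#4 head=5: sub.ALU i5 RAW r4
#5 head=6: st.MEM;mul.MUL i6,i7 dual

ISSUED = 3,4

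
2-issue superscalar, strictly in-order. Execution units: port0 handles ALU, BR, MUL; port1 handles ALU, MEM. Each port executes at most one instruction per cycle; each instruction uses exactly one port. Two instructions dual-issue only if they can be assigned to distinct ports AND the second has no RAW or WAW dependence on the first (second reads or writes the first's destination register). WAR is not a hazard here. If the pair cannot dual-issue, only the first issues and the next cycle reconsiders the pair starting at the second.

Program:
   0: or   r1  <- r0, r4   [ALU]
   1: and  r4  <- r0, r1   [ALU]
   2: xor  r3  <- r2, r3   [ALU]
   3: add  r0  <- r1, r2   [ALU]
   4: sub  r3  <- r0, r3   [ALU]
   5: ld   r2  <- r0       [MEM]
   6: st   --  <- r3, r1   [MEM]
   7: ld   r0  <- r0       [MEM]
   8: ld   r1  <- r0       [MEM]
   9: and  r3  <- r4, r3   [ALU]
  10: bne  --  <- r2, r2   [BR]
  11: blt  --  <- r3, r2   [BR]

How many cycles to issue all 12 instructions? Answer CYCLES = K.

CYCLES = 9

t=0 i0:or ; RAW r1
t=1 i1&i2:and xor ; 2-wide
t=2 i3:add ; RAW r0
t=3 i4&i5:sub ld ; 2-wide
t=4 i6:st ; no-port MEM/MEM
t=5 i7:ld ; no-port MEM/MEM
t=6 i8&i9:ld and ; 2-wide
t=7 i10:bne ; no-port BR/BR
t=8 i11:blt ; tail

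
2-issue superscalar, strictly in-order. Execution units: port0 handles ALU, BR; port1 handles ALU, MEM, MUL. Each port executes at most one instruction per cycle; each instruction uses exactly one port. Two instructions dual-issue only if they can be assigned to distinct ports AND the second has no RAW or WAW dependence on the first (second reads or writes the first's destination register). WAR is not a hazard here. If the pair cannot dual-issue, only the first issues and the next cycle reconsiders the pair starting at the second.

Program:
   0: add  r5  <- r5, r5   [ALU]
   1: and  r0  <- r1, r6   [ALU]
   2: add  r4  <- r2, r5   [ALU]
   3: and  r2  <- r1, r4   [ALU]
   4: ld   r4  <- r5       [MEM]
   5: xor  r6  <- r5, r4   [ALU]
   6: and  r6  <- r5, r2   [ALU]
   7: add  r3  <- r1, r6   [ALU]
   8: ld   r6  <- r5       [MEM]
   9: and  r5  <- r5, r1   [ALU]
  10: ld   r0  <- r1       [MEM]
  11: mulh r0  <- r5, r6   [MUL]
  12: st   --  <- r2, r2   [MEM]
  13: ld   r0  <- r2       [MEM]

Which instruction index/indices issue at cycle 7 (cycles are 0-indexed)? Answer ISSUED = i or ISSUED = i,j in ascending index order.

ISSUED = 11

0. add.ALU+and.ALU @i0/i1  | 2-wide
1. add.ALU @i2  | RAW r4
2. and.ALU+ld.MEM @i3/i4  | 2-wide
3. xor.ALU @i5  | WAW r6
4. and.ALU @i6  | RAW r6
5. add.ALU+ld.MEM @i7/i8  | 2-wide
6. and.ALU+ld.MEM @i9/i10  | 2-wide
7. mulh.MUL @i11  | no-port MUL/MEM
8. st.MEM @i12  | no-port MEM/MEM
9. ld.MEM @i13  | tail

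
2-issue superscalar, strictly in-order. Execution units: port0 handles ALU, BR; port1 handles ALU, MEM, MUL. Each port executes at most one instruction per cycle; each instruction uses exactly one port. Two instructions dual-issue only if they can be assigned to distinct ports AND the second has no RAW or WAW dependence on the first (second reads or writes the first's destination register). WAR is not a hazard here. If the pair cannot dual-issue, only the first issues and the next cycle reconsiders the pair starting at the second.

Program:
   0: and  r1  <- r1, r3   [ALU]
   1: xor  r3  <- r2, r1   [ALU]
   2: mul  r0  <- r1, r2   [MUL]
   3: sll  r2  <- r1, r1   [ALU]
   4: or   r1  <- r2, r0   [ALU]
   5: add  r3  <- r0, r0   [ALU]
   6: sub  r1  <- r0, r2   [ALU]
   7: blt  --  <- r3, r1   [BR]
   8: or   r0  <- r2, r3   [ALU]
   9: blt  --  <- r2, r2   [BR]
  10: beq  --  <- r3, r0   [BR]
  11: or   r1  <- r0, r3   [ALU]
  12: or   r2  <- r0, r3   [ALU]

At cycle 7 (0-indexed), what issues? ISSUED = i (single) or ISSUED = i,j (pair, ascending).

t=0 i0:and ; RAW r1
t=1 i1/i2:xor mul ; 2-wide
t=2 i3:sll ; RAW r2
t=3 i4/i5:or add ; 2-wide
t=4 i6:sub ; RAW r1
t=5 i7/i8:blt or ; 2-wide
t=6 i9:blt ; no-port BR/BR
t=7 i10/i11:beq or ; 2-wide
t=8 i12:or ; tail

ISSUED = 10,11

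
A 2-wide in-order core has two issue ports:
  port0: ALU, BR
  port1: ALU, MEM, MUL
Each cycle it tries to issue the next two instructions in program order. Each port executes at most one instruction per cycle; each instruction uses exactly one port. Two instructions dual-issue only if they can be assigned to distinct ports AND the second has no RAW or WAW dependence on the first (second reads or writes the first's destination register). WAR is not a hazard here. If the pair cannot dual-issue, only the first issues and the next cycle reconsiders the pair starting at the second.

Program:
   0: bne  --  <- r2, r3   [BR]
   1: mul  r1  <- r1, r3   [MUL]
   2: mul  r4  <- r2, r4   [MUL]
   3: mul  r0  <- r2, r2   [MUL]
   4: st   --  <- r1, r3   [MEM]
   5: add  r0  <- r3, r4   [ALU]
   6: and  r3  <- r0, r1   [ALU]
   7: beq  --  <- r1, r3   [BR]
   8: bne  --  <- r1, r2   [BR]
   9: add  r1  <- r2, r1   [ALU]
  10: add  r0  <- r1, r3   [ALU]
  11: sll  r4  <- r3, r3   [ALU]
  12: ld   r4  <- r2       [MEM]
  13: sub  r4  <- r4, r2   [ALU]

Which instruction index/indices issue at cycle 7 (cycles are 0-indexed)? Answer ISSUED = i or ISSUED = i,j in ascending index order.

ISSUED = 10,11

[0] i0&i1  bne+mul  -- pair
[1] i2  mul  -- no-port MUL/MUL
[2] i3  mul  -- no-port MUL/MEM
[3] i4&i5  st+add  -- pair
[4] i6  and  -- RAW r3
[5] i7  beq  -- no-port BR/BR
[6] i8&i9  bne+add  -- pair
[7] i10&i11  add+sll  -- pair
[8] i12  ld  -- RAW+WAW r4
[9] i13  sub  -- tail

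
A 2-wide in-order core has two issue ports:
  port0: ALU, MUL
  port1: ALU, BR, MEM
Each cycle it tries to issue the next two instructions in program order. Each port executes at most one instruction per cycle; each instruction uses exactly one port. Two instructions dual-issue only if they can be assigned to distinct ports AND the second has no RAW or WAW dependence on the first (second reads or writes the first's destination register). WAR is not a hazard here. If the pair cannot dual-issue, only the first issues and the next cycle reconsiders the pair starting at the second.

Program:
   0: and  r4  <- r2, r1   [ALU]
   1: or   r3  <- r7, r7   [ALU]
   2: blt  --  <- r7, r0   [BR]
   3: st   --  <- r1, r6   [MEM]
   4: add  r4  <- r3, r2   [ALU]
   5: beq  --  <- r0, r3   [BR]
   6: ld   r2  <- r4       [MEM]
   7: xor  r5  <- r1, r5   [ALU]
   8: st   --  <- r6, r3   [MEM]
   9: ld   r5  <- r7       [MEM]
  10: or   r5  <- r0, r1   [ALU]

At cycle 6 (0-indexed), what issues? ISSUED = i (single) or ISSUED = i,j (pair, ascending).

#0 head=0: and+or i0+i1 pair
#1 head=2: blt i2 no-port BR/MEM
#2 head=3: st+add i3+i4 pair
#3 head=5: beq i5 no-port BR/MEM
#4 head=6: ld+xor i6+i7 pair
#5 head=8: st i8 no-port MEM/MEM
#6 head=9: ld i9 WAW r5
#7 head=10: or i10 tail

ISSUED = 9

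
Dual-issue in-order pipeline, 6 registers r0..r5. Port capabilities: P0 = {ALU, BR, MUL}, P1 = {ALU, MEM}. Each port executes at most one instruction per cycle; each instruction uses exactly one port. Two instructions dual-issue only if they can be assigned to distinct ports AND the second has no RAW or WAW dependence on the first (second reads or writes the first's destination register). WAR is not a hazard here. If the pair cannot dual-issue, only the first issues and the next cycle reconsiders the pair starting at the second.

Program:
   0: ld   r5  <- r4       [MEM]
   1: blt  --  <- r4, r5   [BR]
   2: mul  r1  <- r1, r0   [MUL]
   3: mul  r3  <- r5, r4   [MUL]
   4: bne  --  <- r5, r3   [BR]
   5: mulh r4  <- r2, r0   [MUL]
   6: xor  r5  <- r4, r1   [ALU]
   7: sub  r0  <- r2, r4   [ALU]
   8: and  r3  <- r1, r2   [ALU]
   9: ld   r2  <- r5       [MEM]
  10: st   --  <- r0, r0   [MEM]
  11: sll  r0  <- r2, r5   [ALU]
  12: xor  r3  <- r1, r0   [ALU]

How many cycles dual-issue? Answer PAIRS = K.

  cy0 -> i0 (ld) RAW r5
  cy1 -> i1 (blt) no-port BR/MUL
  cy2 -> i2 (mul) no-port MUL/MUL
  cy3 -> i3 (mul) no-port MUL/BR
  cy4 -> i4 (bne) no-port BR/MUL
  cy5 -> i5 (mulh) RAW r4
  cy6 -> i6,i7 (xor sub) 2-wide
  cy7 -> i8,i9 (and ld) 2-wide
  cy8 -> i10,i11 (st sll) 2-wide
  cy9 -> i12 (xor) tail

PAIRS = 3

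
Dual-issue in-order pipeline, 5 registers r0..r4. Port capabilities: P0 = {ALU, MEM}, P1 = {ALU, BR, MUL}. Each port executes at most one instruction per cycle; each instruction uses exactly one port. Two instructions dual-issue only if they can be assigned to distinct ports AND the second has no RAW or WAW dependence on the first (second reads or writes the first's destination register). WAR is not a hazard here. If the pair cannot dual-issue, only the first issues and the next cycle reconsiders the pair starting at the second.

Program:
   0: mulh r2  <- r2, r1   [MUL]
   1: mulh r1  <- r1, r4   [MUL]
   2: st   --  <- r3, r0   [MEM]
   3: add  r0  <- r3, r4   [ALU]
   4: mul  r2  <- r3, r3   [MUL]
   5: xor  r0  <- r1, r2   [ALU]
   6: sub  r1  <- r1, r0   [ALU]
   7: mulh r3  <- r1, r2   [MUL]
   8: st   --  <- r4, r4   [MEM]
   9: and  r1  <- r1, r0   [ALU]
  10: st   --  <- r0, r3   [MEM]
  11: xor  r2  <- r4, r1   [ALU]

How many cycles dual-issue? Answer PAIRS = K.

#0 head=0: mulh i0 no-port MUL/MUL
#1 head=1: mulh/st i1,i2 pair
#2 head=3: add/mul i3,i4 pair
#3 head=5: xor i5 RAW r0
#4 head=6: sub i6 RAW r1
#5 head=7: mulh/st i7,i8 pair
#6 head=9: and/st i9,i10 pair
#7 head=11: xor i11 tail

PAIRS = 4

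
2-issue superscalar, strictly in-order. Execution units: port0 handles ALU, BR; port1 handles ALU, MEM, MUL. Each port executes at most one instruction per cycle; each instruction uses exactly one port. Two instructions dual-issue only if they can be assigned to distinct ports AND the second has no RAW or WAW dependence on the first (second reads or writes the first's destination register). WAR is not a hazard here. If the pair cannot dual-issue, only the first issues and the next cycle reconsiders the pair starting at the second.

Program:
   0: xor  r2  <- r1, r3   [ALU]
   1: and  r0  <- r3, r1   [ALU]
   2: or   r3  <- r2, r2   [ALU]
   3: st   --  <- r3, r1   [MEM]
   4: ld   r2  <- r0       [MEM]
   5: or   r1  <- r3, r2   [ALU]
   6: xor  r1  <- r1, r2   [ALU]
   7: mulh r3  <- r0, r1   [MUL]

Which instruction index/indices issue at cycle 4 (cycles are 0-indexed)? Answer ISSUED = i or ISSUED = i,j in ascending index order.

ISSUED = 5

[0] i0+i1  xor.ALU and.ALU  -- dual
[1] i2  or.ALU  -- RAW r3
[2] i3  st.MEM  -- no-port MEM/MEM
[3] i4  ld.MEM  -- RAW r2
[4] i5  or.ALU  -- RAW+WAW r1
[5] i6  xor.ALU  -- RAW r1
[6] i7  mulh.MUL  -- tail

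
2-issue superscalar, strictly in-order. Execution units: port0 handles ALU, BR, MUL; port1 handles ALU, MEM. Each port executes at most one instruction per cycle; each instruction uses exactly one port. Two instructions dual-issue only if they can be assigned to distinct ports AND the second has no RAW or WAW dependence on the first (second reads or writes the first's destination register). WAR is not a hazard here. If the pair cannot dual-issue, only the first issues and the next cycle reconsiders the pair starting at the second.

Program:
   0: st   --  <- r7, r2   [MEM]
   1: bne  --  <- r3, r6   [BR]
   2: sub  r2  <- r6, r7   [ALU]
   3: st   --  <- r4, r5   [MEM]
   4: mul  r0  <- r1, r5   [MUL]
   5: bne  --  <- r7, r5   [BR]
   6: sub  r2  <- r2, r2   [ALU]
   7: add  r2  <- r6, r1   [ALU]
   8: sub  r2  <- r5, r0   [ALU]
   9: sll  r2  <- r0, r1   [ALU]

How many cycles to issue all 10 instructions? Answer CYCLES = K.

0. st.MEM+bne.BR @i0+i1  | 2-wide
1. sub.ALU+st.MEM @i2+i3  | 2-wide
2. mul.MUL @i4  | no-port MUL/BR
3. bne.BR+sub.ALU @i5+i6  | 2-wide
4. add.ALU @i7  | WAW r2
5. sub.ALU @i8  | WAW r2
6. sll.ALU @i9  | tail

CYCLES = 7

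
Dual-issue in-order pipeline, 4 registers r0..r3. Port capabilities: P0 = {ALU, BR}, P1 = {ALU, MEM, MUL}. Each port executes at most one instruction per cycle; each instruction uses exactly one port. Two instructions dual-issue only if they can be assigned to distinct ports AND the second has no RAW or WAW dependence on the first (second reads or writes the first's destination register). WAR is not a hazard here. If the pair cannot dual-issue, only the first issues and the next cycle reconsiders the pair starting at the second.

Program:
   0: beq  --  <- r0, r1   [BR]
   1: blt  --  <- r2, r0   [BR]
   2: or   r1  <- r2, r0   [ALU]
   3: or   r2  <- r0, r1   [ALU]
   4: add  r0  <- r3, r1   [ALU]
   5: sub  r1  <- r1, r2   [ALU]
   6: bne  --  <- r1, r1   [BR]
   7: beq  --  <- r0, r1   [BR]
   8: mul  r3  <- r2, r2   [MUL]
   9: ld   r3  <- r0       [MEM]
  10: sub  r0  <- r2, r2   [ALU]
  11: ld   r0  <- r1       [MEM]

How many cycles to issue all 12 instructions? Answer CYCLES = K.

CYCLES = 8

t=0 i0:beq.BR ; no-port BR/BR
t=1 i1+i2:blt.BR+or.ALU ; dual
t=2 i3+i4:or.ALU+add.ALU ; dual
t=3 i5:sub.ALU ; RAW r1
t=4 i6:bne.BR ; no-port BR/BR
t=5 i7+i8:beq.BR+mul.MUL ; dual
t=6 i9+i10:ld.MEM+sub.ALU ; dual
t=7 i11:ld.MEM ; tail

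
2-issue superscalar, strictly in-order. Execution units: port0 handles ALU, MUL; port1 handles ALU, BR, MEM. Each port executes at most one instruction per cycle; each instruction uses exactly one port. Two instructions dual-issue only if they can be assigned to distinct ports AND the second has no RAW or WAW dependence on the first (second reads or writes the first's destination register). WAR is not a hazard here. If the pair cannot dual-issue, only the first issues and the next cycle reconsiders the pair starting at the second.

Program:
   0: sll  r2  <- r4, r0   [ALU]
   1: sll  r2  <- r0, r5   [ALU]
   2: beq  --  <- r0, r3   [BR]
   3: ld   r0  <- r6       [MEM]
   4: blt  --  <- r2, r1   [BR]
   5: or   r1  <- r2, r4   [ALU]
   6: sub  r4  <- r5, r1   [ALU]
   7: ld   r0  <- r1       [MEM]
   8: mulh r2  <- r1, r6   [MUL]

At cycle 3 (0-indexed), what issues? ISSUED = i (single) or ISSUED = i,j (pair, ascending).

[0] i0  sll.ALU  -- WAW r2
[1] i1,i2  sll.ALU beq.BR  -- dual
[2] i3  ld.MEM  -- no-port MEM/BR
[3] i4,i5  blt.BR or.ALU  -- dual
[4] i6,i7  sub.ALU ld.MEM  -- dual
[5] i8  mulh.MUL  -- tail

ISSUED = 4,5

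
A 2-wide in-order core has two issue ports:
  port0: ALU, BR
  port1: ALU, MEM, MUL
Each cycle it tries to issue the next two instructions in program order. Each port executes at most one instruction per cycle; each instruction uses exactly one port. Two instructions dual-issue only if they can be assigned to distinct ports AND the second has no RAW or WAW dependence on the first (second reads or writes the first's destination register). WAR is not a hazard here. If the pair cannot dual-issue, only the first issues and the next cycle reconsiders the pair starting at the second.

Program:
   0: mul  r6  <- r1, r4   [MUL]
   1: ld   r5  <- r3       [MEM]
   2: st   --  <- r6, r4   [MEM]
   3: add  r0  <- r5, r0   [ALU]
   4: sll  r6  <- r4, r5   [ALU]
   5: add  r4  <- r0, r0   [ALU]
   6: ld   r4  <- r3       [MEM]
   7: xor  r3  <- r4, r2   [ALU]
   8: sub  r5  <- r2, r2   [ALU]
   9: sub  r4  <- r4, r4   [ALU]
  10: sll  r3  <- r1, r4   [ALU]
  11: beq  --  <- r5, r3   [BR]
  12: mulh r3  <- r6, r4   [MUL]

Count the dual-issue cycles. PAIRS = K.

PAIRS = 4

#0 head=0: mul.MUL i0 no-port MUL/MEM
#1 head=1: ld.MEM i1 no-port MEM/MEM
#2 head=2: st.MEM+add.ALU i2&i3 dual
#3 head=4: sll.ALU+add.ALU i4&i5 dual
#4 head=6: ld.MEM i6 RAW r4
#5 head=7: xor.ALU+sub.ALU i7&i8 dual
#6 head=9: sub.ALU i9 RAW r4
#7 head=10: sll.ALU i10 RAW r3
#8 head=11: beq.BR+mulh.MUL i11&i12 dual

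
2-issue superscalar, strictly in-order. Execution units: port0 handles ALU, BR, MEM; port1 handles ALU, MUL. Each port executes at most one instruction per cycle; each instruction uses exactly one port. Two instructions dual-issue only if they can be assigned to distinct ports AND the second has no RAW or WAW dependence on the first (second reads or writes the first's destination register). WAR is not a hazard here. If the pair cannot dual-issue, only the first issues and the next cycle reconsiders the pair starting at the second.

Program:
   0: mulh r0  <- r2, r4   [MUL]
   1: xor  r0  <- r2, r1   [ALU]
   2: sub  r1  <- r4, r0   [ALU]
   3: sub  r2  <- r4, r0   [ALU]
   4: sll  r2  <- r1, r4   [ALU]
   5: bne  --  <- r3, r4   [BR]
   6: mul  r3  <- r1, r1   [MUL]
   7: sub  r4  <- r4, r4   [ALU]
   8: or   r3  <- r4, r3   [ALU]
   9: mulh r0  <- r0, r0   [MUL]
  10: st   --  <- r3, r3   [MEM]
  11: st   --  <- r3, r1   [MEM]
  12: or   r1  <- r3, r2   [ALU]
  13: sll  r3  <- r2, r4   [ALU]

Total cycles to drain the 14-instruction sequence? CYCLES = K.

CYCLES = 9

0. mulh @i0  | WAW r0
1. xor @i1  | RAW r0
2. sub+sub @i2,i3  | 2-wide
3. sll+bne @i4,i5  | 2-wide
4. mul+sub @i6,i7  | 2-wide
5. or+mulh @i8,i9  | 2-wide
6. st @i10  | no-port MEM/MEM
7. st+or @i11,i12  | 2-wide
8. sll @i13  | tail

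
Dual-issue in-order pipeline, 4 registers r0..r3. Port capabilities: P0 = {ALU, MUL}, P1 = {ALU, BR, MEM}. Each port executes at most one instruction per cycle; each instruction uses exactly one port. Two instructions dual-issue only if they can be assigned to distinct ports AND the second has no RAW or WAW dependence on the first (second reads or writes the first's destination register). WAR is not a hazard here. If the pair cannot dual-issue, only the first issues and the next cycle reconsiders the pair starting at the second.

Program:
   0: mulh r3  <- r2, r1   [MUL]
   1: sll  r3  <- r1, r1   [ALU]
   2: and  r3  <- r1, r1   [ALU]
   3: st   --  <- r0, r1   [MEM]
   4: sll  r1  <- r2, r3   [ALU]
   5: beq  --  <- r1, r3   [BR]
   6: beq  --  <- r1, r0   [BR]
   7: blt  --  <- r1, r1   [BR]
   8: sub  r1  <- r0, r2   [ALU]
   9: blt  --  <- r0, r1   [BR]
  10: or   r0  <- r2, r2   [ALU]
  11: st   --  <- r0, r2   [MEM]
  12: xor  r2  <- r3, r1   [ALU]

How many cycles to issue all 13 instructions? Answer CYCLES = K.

0. mulh.MUL @i0  | WAW r3
1. sll.ALU @i1  | WAW r3
2. and.ALU st.MEM @i2+i3  | 2-wide
3. sll.ALU @i4  | RAW r1
4. beq.BR @i5  | no-port BR/BR
5. beq.BR @i6  | no-port BR/BR
6. blt.BR sub.ALU @i7+i8  | 2-wide
7. blt.BR or.ALU @i9+i10  | 2-wide
8. st.MEM xor.ALU @i11+i12  | 2-wide

CYCLES = 9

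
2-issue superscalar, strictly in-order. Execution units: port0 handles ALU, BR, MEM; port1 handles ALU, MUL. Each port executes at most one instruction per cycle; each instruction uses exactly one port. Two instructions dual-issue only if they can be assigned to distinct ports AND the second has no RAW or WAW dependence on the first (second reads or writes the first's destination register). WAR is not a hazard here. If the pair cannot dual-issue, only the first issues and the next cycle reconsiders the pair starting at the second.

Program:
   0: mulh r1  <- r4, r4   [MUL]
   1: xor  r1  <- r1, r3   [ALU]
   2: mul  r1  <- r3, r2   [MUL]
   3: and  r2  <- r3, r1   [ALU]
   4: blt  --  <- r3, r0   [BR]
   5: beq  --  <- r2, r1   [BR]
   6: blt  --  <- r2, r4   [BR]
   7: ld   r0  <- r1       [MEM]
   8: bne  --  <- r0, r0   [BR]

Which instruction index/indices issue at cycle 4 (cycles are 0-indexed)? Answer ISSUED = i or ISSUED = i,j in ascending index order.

ISSUED = 5

t=0 i0:mulh ; RAW+WAW r1
t=1 i1:xor ; WAW r1
t=2 i2:mul ; RAW r1
t=3 i3&i4:and/blt ; pair
t=4 i5:beq ; no-port BR/BR
t=5 i6:blt ; no-port BR/MEM
t=6 i7:ld ; no-port MEM/BR
t=7 i8:bne ; tail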